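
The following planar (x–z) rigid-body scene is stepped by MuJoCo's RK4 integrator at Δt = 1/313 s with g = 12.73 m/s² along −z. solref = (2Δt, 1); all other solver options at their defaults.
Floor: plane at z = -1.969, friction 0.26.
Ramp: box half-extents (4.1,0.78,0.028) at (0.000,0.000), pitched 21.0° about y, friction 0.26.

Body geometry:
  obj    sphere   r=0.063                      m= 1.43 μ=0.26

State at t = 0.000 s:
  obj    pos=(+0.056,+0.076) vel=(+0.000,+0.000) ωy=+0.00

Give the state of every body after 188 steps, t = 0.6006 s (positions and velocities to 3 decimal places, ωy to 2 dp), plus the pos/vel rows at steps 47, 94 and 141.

State at t = 0.6006 s:
  obj    pos=(+0.605,-0.135) vel=(+1.827,-0.701) ωy=+31.06

Key-timestep trajectory:
   step    t(s)  obj.x    obj.z    obj.vx   obj.vz 
     47  0.1502   +0.090  +0.063  +0.457  -0.175
     94  0.3003   +0.193  +0.023  +0.914  -0.351
    141  0.4505   +0.365  -0.043  +1.371  -0.526


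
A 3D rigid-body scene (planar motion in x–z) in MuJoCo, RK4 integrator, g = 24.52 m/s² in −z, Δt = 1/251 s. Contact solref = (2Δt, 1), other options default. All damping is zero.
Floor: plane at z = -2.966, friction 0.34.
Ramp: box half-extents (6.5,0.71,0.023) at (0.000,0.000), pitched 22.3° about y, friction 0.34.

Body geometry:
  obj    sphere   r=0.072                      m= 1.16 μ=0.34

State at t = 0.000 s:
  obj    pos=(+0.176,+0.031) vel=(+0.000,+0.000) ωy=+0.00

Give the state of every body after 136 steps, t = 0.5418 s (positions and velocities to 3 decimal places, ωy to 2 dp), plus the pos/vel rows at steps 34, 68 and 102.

State at t = 0.5418 s:
  obj    pos=(+1.079,-0.340) vel=(+3.332,-1.366) ωy=+50.00

Key-timestep trajectory:
   step    t(s)  obj.x    obj.z    obj.vx   obj.vz 
     34  0.1355   +0.232  +0.007  +0.833  -0.342
     68  0.2709   +0.402  -0.062  +1.666  -0.683
    102  0.4064   +0.684  -0.178  +2.499  -1.025


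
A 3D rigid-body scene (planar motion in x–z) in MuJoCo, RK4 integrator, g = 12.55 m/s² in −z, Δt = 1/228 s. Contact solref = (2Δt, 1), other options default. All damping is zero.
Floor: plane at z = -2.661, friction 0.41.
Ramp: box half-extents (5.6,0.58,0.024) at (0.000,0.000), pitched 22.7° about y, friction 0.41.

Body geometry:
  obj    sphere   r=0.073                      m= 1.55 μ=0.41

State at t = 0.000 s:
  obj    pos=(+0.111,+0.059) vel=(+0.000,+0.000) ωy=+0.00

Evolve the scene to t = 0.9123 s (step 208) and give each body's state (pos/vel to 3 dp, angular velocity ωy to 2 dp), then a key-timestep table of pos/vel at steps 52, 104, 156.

State at t = 0.9123 s:
  obj    pos=(+1.439,-0.497) vel=(+2.912,-1.218) ωy=+43.23

Key-timestep trajectory:
   step    t(s)  obj.x    obj.z    obj.vx   obj.vz 
     52  0.2281   +0.194  +0.024  +0.728  -0.305
    104  0.4561   +0.443  -0.080  +1.456  -0.609
    156  0.6842   +0.858  -0.254  +2.184  -0.913


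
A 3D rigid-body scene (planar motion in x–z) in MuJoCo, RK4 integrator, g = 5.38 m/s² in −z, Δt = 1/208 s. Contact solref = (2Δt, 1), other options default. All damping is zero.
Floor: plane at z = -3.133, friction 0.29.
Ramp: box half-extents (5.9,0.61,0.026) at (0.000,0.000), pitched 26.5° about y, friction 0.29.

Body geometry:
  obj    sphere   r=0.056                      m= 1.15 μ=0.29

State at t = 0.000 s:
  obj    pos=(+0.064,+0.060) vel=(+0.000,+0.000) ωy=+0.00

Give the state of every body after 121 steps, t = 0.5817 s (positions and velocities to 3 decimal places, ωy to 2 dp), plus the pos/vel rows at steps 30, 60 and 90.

State at t = 0.5817 s:
  obj    pos=(+0.324,-0.070) vel=(+0.893,-0.445) ωy=+17.81

Key-timestep trajectory:
   step    t(s)  obj.x    obj.z    obj.vx   obj.vz 
     30  0.1442   +0.080  +0.052  +0.221  -0.110
     60  0.2885   +0.128  +0.028  +0.443  -0.221
     90  0.4327   +0.208  -0.012  +0.664  -0.331


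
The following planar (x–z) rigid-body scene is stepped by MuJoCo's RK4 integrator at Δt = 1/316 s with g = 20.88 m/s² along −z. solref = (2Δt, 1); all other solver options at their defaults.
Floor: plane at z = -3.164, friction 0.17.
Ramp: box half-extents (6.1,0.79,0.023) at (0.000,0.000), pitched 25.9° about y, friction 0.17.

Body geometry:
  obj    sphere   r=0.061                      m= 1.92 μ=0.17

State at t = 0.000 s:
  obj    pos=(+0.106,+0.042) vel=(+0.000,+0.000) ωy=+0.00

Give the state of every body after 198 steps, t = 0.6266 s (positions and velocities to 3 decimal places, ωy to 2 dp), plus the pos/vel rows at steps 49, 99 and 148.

State at t = 0.6266 s:
  obj    pos=(+1.257,-0.517) vel=(+3.672,-1.783) ωy=+66.90

Key-timestep trajectory:
   step    t(s)  obj.x    obj.z    obj.vx   obj.vz 
     49  0.1551   +0.177  +0.008  +0.909  -0.441
     99  0.3133   +0.394  -0.098  +1.836  -0.892
    148  0.4684   +0.749  -0.270  +2.745  -1.333


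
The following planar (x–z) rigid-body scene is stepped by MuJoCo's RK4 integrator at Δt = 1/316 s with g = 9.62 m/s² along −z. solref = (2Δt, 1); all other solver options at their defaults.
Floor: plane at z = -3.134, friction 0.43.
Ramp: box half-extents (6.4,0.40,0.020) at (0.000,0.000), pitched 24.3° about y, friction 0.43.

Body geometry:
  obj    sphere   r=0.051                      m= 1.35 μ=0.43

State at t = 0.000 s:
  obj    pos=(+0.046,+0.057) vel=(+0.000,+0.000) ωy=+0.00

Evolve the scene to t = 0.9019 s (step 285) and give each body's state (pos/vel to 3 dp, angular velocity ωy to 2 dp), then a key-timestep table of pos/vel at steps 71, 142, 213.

State at t = 0.9019 s:
  obj    pos=(+1.094,-0.416) vel=(+2.324,-1.050) ωy=+50.00

Key-timestep trajectory:
   step    t(s)  obj.x    obj.z    obj.vx   obj.vz 
     71  0.2247   +0.111  +0.028  +0.579  -0.261
    142  0.4494   +0.306  -0.060  +1.158  -0.523
    213  0.6741   +0.632  -0.207  +1.737  -0.784


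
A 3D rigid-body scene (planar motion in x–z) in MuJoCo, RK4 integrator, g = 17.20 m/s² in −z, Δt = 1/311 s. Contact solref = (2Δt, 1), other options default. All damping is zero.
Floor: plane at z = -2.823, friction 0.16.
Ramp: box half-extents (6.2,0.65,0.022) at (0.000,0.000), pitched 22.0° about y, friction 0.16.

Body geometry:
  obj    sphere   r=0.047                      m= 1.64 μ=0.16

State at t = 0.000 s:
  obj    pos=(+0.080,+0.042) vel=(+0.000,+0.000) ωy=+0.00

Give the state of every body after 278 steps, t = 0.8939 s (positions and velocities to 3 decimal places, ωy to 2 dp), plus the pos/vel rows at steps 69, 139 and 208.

State at t = 0.8939 s:
  obj    pos=(+1.785,-0.647) vel=(+3.815,-1.541) ωy=+87.52

Key-timestep trajectory:
   step    t(s)  obj.x    obj.z    obj.vx   obj.vz 
     69  0.2219   +0.185  +0.000  +0.947  -0.383
    139  0.4469   +0.506  -0.130  +1.907  -0.771
    208  0.6688   +1.035  -0.344  +2.854  -1.153


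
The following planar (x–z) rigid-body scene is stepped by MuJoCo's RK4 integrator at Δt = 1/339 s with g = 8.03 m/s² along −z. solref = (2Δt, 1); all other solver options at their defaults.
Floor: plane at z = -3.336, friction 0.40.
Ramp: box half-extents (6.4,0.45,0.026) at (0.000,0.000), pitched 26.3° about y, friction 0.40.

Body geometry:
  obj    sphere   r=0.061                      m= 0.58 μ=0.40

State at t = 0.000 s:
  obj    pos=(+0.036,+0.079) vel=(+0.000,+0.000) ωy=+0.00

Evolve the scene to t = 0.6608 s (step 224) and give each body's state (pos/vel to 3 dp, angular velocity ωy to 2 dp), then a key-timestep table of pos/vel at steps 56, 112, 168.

State at t = 0.6608 s:
  obj    pos=(+0.534,-0.167) vel=(+1.505,-0.744) ωy=+27.52

Key-timestep trajectory:
   step    t(s)  obj.x    obj.z    obj.vx   obj.vz 
     56  0.1652   +0.067  +0.064  +0.376  -0.186
    112  0.3304   +0.160  +0.018  +0.753  -0.372
    168  0.4956   +0.316  -0.059  +1.129  -0.558


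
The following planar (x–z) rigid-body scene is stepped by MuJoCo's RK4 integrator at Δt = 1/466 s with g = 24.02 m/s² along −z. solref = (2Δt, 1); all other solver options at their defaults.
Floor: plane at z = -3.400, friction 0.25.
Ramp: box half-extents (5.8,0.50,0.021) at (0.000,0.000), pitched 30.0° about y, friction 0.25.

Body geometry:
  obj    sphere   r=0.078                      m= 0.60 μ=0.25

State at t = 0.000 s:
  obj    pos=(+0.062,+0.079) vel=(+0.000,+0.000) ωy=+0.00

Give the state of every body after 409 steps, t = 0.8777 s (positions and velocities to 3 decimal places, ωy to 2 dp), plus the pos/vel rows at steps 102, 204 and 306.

State at t = 0.8777 s:
  obj    pos=(+2.924,-1.574) vel=(+6.521,-3.765) ωy=+96.52

Key-timestep trajectory:
   step    t(s)  obj.x    obj.z    obj.vx   obj.vz 
    102  0.2189   +0.240  -0.024  +1.626  -0.939
    204  0.4378   +0.774  -0.332  +3.253  -1.878
    306  0.6567   +1.664  -0.846  +4.879  -2.817


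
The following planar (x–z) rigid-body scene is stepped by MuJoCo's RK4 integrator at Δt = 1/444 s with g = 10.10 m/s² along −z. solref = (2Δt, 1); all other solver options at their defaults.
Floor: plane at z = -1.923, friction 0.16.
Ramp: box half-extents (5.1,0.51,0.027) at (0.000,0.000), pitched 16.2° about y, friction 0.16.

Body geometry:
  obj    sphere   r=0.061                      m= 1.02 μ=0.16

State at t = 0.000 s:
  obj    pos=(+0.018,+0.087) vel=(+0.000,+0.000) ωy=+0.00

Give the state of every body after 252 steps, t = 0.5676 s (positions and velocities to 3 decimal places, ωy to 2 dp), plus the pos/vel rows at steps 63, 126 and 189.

State at t = 0.5676 s:
  obj    pos=(+0.329,-0.004) vel=(+1.097,-0.319) ωy=+18.72

Key-timestep trajectory:
   step    t(s)  obj.x    obj.z    obj.vx   obj.vz 
     63  0.1419   +0.037  +0.081  +0.274  -0.080
    126  0.2838   +0.096  +0.064  +0.549  -0.159
    189  0.4257   +0.193  +0.036  +0.823  -0.239


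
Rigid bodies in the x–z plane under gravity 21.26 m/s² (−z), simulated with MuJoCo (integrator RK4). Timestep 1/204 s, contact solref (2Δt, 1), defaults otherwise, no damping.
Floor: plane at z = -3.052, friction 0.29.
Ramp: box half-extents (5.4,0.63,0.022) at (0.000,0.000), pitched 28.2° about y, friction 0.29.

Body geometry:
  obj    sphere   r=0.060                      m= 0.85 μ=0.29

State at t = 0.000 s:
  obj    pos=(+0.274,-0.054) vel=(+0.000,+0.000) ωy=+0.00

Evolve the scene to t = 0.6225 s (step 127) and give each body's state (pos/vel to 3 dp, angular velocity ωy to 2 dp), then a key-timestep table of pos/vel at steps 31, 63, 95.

State at t = 0.6225 s:
  obj    pos=(+1.500,-0.711) vel=(+3.937,-2.111) ωy=+74.44

Key-timestep trajectory:
   step    t(s)  obj.x    obj.z    obj.vx   obj.vz 
     31  0.1520   +0.347  -0.093  +0.961  -0.516
     63  0.3088   +0.576  -0.216  +1.953  -1.047
     95  0.4657   +0.960  -0.422  +2.945  -1.579


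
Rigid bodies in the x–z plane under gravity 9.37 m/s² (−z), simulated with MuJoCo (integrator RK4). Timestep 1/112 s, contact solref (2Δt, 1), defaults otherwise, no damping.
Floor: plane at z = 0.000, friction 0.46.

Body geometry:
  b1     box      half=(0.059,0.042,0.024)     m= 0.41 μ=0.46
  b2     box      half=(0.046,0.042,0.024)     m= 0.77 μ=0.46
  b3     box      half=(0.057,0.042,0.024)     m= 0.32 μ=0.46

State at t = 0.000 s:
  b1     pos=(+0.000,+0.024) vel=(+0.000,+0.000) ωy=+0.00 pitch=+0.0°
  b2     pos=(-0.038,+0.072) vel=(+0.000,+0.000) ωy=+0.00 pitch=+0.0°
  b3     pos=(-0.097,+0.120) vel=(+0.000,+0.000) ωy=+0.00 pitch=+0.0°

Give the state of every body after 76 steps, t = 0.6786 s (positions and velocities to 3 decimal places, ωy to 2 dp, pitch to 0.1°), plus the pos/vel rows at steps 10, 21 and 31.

State at t = 0.6786 s:
  b1     pos=(+0.000,+0.024) vel=(+0.000,+0.000) ωy=+0.00 pitch=+0.0°
  b2     pos=(-0.038,+0.072) vel=(+0.000,+0.000) ωy=+0.00 pitch=+0.0°
  b3     pos=(-0.123,+0.057) vel=(+0.000,+0.000) ωy=+0.00 pitch=-90.0°

Key-timestep trajectory:
   step    t(s)  b1.x    b1.z    b1.vx   b1.vz   b2.x    b2.z    b2.vx   b2.vz   b3.x    b3.z    b3.vx   b3.vz 
     10  0.0893   +0.000  +0.024  +0.000  +0.002   -0.038  +0.072  +0.001  +0.003   -0.103  +0.116  -0.125  -0.115
     21  0.1875   +0.000  +0.024  +0.000  +0.000   -0.038  +0.072  +0.000  +0.000   -0.118  +0.082  -0.179  -0.717
     31  0.2768   +0.000  +0.024  +0.000  +0.000   -0.038  +0.072  +0.000  +0.000   -0.124  +0.055  +0.024  +0.066


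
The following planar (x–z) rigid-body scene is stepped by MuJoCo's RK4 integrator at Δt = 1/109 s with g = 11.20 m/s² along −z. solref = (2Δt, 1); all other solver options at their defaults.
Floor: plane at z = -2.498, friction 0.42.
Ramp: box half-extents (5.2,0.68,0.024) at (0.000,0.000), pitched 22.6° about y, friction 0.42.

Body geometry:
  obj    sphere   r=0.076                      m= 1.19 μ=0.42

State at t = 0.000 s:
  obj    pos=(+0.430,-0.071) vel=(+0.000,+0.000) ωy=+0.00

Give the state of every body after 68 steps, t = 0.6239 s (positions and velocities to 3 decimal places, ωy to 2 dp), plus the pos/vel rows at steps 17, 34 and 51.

State at t = 0.6239 s:
  obj    pos=(+0.983,-0.301) vel=(+1.771,-0.737) ωy=+25.23

Key-timestep trajectory:
   step    t(s)  obj.x    obj.z    obj.vx   obj.vz 
     17  0.1560   +0.465  -0.085  +0.443  -0.184
     34  0.3119   +0.568  -0.128  +0.886  -0.369
     51  0.4679   +0.741  -0.200  +1.328  -0.553


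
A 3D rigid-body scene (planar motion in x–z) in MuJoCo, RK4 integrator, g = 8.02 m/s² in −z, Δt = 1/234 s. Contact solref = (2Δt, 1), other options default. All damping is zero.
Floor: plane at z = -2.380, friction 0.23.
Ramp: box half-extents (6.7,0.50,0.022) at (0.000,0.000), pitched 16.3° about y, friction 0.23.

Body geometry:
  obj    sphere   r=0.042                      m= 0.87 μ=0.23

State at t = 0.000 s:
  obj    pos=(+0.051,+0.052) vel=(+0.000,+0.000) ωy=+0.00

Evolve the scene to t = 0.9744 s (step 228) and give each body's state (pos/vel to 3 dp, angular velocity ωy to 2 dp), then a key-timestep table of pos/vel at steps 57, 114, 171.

State at t = 0.9744 s:
  obj    pos=(+0.784,-0.162) vel=(+1.504,-0.440) ωy=+37.29

Key-timestep trajectory:
   step    t(s)  obj.x    obj.z    obj.vx   obj.vz 
     57  0.2436   +0.097  +0.038  +0.376  -0.110
    114  0.4872   +0.234  -0.002  +0.752  -0.220
    171  0.7308   +0.463  -0.069  +1.128  -0.330


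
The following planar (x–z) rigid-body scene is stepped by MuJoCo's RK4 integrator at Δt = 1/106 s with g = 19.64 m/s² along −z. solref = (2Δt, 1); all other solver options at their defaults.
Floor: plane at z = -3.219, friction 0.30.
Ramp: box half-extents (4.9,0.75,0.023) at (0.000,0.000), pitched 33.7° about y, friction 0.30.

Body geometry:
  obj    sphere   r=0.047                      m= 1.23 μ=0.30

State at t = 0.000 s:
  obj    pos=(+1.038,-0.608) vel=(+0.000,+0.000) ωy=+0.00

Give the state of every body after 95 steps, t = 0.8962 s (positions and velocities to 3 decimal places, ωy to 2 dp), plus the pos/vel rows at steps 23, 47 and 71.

State at t = 0.8962 s:
  obj    pos=(+3.639,-2.343) vel=(+5.803,-3.870) ωy=+148.35

Key-timestep trajectory:
   step    t(s)  obj.x    obj.z    obj.vx   obj.vz 
     23  0.2170   +1.191  -0.710  +1.405  -0.937
     47  0.4434   +1.675  -1.033  +2.871  -1.915
     71  0.6698   +2.491  -1.577  +4.337  -2.893


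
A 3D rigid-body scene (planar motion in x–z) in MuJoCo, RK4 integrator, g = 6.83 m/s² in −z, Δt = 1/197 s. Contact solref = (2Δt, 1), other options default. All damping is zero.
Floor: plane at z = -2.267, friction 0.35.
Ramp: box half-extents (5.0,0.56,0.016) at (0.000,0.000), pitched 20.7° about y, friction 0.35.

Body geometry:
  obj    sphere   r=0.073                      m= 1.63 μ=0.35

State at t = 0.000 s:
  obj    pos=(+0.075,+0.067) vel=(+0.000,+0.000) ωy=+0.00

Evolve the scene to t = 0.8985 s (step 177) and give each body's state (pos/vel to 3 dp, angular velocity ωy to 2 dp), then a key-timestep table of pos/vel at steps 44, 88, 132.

State at t = 0.8985 s:
  obj    pos=(+0.726,-0.179) vel=(+1.449,-0.548) ωy=+21.22

Key-timestep trajectory:
   step    t(s)  obj.x    obj.z    obj.vx   obj.vz 
     44  0.2234   +0.115  +0.052  +0.360  -0.136
     88  0.4467   +0.236  +0.006  +0.721  -0.272
    132  0.6701   +0.437  -0.070  +1.081  -0.408


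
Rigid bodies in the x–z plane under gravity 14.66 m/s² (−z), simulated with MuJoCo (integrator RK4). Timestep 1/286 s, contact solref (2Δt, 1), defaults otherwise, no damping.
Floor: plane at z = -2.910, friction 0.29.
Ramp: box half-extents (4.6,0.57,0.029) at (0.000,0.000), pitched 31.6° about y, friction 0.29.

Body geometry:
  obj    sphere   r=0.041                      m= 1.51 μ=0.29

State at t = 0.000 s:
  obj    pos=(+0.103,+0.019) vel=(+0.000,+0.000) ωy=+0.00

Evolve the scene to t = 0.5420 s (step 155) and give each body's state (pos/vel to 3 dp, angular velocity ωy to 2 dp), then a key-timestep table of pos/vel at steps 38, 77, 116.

State at t = 0.5420 s:
  obj    pos=(+0.789,-0.403) vel=(+2.533,-1.558) ωy=+72.51

Key-timestep trajectory:
   step    t(s)  obj.x    obj.z    obj.vx   obj.vz 
     38  0.1329   +0.144  -0.007  +0.621  -0.382
     77  0.2692   +0.272  -0.085  +1.258  -0.774
    116  0.4056   +0.487  -0.218  +1.896  -1.166


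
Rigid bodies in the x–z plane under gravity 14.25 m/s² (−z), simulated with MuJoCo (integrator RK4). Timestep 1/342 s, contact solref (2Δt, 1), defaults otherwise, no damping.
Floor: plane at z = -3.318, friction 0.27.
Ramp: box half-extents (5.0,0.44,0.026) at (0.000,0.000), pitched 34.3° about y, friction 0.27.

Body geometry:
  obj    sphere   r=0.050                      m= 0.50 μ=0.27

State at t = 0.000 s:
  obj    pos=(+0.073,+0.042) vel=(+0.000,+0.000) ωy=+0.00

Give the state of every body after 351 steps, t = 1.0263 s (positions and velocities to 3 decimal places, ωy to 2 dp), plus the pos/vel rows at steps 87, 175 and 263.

State at t = 1.0263 s:
  obj    pos=(+2.569,-1.660) vel=(+4.863,-3.318) ωy=+117.72

Key-timestep trajectory:
   step    t(s)  obj.x    obj.z    obj.vx   obj.vz 
     87  0.2544   +0.226  -0.062  +1.206  -0.822
    175  0.5117   +0.694  -0.381  +2.425  -1.654
    263  0.7690   +1.474  -0.914  +3.644  -2.486


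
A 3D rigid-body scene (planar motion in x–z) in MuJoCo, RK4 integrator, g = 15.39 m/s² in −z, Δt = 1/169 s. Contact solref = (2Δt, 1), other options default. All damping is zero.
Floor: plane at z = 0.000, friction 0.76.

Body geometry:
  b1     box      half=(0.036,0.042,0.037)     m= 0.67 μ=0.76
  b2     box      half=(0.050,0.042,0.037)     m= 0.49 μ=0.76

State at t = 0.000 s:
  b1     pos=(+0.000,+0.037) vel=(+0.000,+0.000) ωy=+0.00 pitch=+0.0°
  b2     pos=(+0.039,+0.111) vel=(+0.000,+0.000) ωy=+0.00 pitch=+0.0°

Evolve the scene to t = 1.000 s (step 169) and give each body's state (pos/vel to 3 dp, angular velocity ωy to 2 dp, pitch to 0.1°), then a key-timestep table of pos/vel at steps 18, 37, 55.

State at t = 1.000 s:
  b1     pos=(+0.000,+0.037) vel=(+0.000,+0.000) ωy=+0.00 pitch=+0.0°
  b2     pos=(+0.085,+0.050) vel=(+0.000,+0.000) ωy=+0.00 pitch=+90.0°

Key-timestep trajectory:
   step    t(s)  b1.x    b1.z    b1.vx   b1.vz   b2.x    b2.z    b2.vx   b2.vz 
     18  0.1065   +0.000  +0.037  +0.000  +0.000   +0.043  +0.110  +0.098  -0.019
     37  0.2189   +0.000  +0.037  +0.000  +0.000   +0.067  +0.094  +0.318  -0.459
     55  0.3254   +0.000  +0.037  +0.000  +0.000   +0.088  +0.051  -0.103  -0.022


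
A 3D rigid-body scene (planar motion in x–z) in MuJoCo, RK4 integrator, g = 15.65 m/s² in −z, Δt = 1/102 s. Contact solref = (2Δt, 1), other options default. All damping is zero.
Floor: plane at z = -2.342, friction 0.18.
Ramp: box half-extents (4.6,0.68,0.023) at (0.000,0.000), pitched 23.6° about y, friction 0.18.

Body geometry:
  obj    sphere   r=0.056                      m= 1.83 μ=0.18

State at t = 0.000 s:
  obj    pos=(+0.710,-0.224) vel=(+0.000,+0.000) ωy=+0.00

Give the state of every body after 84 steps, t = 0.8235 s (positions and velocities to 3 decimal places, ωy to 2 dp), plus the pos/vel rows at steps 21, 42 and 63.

State at t = 0.8235 s:
  obj    pos=(+2.101,-0.832) vel=(+3.378,-1.476) ωy=+65.78

Key-timestep trajectory:
   step    t(s)  obj.x    obj.z    obj.vx   obj.vz 
     21  0.2059   +0.797  -0.262  +0.845  -0.369
     42  0.4118   +1.058  -0.376  +1.689  -0.738
     63  0.6176   +1.493  -0.566  +2.534  -1.107


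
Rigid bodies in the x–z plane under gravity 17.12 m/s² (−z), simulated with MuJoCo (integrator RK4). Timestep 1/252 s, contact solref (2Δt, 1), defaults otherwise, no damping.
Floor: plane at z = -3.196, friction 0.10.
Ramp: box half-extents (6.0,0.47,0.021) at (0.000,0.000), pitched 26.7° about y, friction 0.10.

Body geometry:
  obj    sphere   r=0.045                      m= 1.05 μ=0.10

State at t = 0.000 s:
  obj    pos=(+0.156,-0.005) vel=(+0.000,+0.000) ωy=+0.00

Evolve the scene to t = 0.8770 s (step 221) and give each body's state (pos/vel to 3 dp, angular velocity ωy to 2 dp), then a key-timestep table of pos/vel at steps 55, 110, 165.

State at t = 0.8770 s:
  obj    pos=(+2.273,-1.069) vel=(+4.815,-2.463) ωy=+74.27

Key-timestep trajectory:
   step    t(s)  obj.x    obj.z    obj.vx   obj.vz 
     55  0.2183   +0.287  -0.071  +1.201  -0.606
    110  0.4365   +0.681  -0.268  +2.411  -1.190
    165  0.6548   +1.336  -0.598  +3.579  -1.880


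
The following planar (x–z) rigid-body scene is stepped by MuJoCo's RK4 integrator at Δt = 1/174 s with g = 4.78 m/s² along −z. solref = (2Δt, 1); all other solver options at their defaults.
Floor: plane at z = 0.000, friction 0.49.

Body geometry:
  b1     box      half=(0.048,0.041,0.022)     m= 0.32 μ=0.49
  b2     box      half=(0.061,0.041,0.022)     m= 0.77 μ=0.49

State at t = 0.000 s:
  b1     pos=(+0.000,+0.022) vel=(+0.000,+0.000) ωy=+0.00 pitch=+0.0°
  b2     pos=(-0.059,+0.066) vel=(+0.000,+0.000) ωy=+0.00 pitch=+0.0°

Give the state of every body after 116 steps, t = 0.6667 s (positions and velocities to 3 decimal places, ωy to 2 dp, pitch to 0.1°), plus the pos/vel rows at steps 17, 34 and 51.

State at t = 0.6667 s:
  b1     pos=(+0.001,+0.022) vel=(+0.000,+0.000) ωy=+0.00 pitch=+0.0°
  b2     pos=(-0.070,+0.055) vel=(+0.000,+0.000) ωy=+0.01 pitch=-37.7°

Key-timestep trajectory:
   step    t(s)  b1.x    b1.z    b1.vx   b1.vz   b2.x    b2.z    b2.vx   b2.vz 
     17  0.0977   +0.000  +0.022  +0.000  +0.000   -0.062  +0.064  -0.057  -0.038
     34  0.1954   +0.000  +0.022  +0.000  +0.000   -0.070  +0.056  -0.096  -0.153
     51  0.2931   +0.000  +0.022  +0.000  +0.000   -0.072  +0.056  +0.045  -0.025


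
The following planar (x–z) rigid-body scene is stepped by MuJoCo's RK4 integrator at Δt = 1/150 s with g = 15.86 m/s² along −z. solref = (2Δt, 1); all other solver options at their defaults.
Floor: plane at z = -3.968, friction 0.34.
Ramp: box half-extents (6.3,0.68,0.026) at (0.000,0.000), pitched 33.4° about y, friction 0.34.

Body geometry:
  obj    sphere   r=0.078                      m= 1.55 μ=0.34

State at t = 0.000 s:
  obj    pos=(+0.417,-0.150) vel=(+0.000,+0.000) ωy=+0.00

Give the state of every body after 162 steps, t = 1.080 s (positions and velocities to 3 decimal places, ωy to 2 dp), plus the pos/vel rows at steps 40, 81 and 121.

State at t = 1.080 s:
  obj    pos=(+3.453,-2.153) vel=(+5.623,-3.708) ωy=+86.33

Key-timestep trajectory:
   step    t(s)  obj.x    obj.z    obj.vx   obj.vz 
     40  0.2667   +0.602  -0.272  +1.389  -0.916
     81  0.5400   +1.176  -0.651  +2.812  -1.854
    121  0.8067   +2.111  -1.267  +4.200  -2.769


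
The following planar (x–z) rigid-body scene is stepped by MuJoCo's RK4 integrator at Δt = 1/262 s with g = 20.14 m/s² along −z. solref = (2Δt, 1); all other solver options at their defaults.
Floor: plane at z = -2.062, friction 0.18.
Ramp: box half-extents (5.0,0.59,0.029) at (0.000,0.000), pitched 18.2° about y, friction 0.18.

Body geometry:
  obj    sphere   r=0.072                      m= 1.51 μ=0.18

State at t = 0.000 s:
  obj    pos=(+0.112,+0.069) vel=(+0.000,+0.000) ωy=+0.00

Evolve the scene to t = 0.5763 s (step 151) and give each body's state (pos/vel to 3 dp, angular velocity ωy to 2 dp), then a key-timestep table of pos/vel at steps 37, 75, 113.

State at t = 0.5763 s:
  obj    pos=(+0.821,-0.164) vel=(+2.460,-0.809) ωy=+35.96

Key-timestep trajectory:
   step    t(s)  obj.x    obj.z    obj.vx   obj.vz 
     37  0.1412   +0.155  +0.055  +0.603  -0.198
     75  0.2863   +0.287  +0.012  +1.222  -0.402
    113  0.4313   +0.509  -0.061  +1.841  -0.605


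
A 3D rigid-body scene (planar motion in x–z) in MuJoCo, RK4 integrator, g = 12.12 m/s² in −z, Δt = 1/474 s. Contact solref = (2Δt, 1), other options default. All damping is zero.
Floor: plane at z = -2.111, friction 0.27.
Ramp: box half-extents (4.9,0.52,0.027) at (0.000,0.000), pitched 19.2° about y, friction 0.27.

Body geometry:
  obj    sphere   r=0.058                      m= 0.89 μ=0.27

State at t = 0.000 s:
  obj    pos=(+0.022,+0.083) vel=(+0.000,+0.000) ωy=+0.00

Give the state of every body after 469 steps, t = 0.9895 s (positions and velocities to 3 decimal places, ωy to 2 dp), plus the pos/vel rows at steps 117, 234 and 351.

State at t = 0.9895 s:
  obj    pos=(+1.338,-0.376) vel=(+2.660,-0.926) ωy=+48.57

Key-timestep trajectory:
   step    t(s)  obj.x    obj.z    obj.vx   obj.vz 
    117  0.2468   +0.104  +0.054  +0.664  -0.231
    234  0.4937   +0.350  -0.032  +1.327  -0.462
    351  0.7405   +0.759  -0.174  +1.991  -0.693


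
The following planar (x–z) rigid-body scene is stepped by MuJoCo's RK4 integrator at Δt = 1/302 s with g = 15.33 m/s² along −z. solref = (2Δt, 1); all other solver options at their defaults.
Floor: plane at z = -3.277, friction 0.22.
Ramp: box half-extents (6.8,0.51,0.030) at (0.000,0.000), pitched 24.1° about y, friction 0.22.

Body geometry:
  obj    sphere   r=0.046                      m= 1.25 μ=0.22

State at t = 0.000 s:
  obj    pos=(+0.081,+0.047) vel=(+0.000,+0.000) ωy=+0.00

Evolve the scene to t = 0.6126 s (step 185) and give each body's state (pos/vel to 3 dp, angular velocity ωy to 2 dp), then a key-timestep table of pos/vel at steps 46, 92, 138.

State at t = 0.6126 s:
  obj    pos=(+0.847,-0.296) vel=(+2.500,-1.118) ωy=+59.53

Key-timestep trajectory:
   step    t(s)  obj.x    obj.z    obj.vx   obj.vz 
     46  0.1523   +0.128  +0.026  +0.622  -0.278
     92  0.3046   +0.270  -0.038  +1.244  -0.556
    138  0.4570   +0.507  -0.144  +1.865  -0.834


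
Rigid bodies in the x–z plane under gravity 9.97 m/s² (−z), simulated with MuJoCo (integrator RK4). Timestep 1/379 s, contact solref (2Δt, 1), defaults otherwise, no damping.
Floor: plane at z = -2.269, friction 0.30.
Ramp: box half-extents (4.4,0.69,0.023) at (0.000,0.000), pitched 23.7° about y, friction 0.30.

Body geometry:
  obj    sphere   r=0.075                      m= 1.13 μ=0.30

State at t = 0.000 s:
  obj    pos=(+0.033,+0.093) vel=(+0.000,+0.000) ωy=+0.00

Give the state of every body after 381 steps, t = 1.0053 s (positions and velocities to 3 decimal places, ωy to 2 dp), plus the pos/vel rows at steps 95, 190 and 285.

State at t = 1.0053 s:
  obj    pos=(+1.357,-0.489) vel=(+2.635,-1.157) ωy=+38.36

Key-timestep trajectory:
   step    t(s)  obj.x    obj.z    obj.vx   obj.vz 
     95  0.2507   +0.115  +0.056  +0.657  -0.288
    190  0.5013   +0.362  -0.052  +1.314  -0.577
    285  0.7520   +0.774  -0.233  +1.971  -0.865


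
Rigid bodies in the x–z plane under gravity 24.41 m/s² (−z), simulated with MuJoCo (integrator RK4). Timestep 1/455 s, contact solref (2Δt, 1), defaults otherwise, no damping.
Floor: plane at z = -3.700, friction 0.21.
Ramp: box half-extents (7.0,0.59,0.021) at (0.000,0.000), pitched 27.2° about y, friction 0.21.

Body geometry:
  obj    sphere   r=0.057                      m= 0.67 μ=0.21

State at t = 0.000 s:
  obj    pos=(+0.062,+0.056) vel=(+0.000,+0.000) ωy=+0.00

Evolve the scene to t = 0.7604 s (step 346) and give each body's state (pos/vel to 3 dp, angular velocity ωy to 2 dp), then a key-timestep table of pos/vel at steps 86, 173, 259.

State at t = 0.7604 s:
  obj    pos=(+2.112,-0.998) vel=(+5.391,-2.770) ωy=+106.31

Key-timestep trajectory:
   step    t(s)  obj.x    obj.z    obj.vx   obj.vz 
     86  0.1890   +0.189  -0.009  +1.340  -0.689
    173  0.3802   +0.574  -0.208  +2.695  -1.385
    259  0.5692   +1.211  -0.534  +4.035  -2.074


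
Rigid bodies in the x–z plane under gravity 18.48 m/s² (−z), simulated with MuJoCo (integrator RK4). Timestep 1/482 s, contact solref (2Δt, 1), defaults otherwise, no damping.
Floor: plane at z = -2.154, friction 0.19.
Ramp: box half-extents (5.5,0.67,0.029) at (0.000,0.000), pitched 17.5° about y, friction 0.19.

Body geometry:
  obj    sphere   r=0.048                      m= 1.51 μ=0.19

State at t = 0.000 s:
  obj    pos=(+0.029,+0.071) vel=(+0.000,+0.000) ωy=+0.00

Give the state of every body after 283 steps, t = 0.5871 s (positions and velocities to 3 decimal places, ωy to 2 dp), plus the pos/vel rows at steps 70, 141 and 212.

State at t = 0.5871 s:
  obj    pos=(+0.682,-0.134) vel=(+2.223,-0.701) ωy=+48.55

Key-timestep trajectory:
   step    t(s)  obj.x    obj.z    obj.vx   obj.vz 
     70  0.1452   +0.069  +0.059  +0.550  -0.173
    141  0.2925   +0.191  +0.020  +1.107  -0.349
    212  0.4398   +0.395  -0.044  +1.665  -0.525


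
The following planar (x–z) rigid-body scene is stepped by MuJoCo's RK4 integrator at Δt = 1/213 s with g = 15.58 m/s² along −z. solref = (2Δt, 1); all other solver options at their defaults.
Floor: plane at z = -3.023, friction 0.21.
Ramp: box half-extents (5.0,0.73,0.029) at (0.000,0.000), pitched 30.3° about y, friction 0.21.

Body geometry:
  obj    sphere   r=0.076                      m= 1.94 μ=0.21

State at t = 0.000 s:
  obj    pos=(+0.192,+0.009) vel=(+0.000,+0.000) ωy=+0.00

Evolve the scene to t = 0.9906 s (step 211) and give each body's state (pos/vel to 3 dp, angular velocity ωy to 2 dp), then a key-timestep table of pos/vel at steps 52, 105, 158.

State at t = 0.9906 s:
  obj    pos=(+2.571,-1.381) vel=(+4.803,-2.806) ωy=+73.16

Key-timestep trajectory:
   step    t(s)  obj.x    obj.z    obj.vx   obj.vz 
     52  0.2441   +0.337  -0.075  +1.184  -0.692
    105  0.4930   +0.781  -0.335  +2.390  -1.397
    158  0.7418   +1.526  -0.770  +3.596  -2.102


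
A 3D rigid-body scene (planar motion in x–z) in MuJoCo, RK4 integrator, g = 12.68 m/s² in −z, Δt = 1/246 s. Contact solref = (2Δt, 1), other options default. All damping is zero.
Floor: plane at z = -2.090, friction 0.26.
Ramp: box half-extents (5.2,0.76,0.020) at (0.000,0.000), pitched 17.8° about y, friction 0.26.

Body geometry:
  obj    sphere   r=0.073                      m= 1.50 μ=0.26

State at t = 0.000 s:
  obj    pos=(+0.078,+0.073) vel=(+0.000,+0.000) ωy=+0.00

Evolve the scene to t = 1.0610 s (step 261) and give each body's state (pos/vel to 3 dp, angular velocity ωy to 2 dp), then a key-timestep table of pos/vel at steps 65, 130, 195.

State at t = 1.0610 s:
  obj    pos=(+1.562,-0.404) vel=(+2.797,-0.898) ωy=+40.24

Key-timestep trajectory:
   step    t(s)  obj.x    obj.z    obj.vx   obj.vz 
     65  0.2642   +0.170  +0.043  +0.697  -0.224
    130  0.5285   +0.446  -0.046  +1.393  -0.447
    195  0.7927   +0.906  -0.193  +2.090  -0.671


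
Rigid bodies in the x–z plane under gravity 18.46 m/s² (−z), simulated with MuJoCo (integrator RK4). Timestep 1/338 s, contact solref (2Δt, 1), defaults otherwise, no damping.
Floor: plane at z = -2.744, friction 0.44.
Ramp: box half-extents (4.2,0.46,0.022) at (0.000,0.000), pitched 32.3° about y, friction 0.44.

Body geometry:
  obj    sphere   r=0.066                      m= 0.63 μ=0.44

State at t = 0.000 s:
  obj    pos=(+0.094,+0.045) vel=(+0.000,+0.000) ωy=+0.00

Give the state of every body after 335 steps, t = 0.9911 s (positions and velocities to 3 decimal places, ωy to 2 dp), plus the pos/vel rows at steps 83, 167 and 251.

State at t = 0.9911 s:
  obj    pos=(+3.019,-1.805) vel=(+5.903,-3.732) ωy=+105.80

Key-timestep trajectory:
   step    t(s)  obj.x    obj.z    obj.vx   obj.vz 
     83  0.2456   +0.274  -0.069  +1.463  -0.925
    167  0.4941   +0.821  -0.415  +2.943  -1.860
    251  0.7426   +1.736  -0.993  +4.423  -2.796


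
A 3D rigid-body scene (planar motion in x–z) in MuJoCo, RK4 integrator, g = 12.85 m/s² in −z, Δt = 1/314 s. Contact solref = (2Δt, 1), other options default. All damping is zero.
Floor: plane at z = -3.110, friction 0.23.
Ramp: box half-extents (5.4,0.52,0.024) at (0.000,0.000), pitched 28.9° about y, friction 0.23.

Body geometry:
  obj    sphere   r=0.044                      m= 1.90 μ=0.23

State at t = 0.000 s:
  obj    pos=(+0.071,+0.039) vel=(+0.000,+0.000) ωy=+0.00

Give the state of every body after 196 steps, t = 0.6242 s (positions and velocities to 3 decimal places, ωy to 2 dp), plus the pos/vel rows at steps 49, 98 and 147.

State at t = 0.6242 s:
  obj    pos=(+0.828,-0.379) vel=(+2.424,-1.338) ωy=+62.91

Key-timestep trajectory:
   step    t(s)  obj.x    obj.z    obj.vx   obj.vz 
     49  0.1561   +0.118  +0.012  +0.606  -0.335
     98  0.3121   +0.260  -0.066  +1.212  -0.669
    147  0.4682   +0.497  -0.196  +1.818  -1.004


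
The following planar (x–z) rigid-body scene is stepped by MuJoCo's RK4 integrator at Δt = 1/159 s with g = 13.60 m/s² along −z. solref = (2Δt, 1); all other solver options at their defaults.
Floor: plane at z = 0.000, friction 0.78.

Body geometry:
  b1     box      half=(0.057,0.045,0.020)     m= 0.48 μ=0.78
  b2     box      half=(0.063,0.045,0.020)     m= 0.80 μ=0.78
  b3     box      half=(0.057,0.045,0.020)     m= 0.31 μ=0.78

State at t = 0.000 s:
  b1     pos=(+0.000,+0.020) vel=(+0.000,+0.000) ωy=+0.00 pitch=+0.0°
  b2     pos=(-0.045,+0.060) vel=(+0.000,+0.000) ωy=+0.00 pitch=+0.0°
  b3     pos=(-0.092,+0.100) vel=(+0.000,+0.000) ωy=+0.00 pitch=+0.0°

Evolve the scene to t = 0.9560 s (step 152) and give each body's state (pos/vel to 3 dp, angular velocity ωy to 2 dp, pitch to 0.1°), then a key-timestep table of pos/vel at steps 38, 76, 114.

State at t = 0.9560 s:
  b1     pos=(+0.001,+0.020) vel=(+0.002,+0.000) ωy=+0.00 pitch=+0.0°
  b2     pos=(-0.065,+0.059) vel=(+0.001,-0.002) ωy=+0.07 pitch=-45.7°
  b3     pos=(-0.126,+0.054) vel=(+0.001,-0.001) ωy=+0.03 pitch=-45.0°

Key-timestep trajectory:
   step    t(s)  b1.x    b1.z    b1.vx   b1.vz   b2.x    b2.z    b2.vx   b2.vz   b3.x    b3.z    b3.vx   b3.vz 
     38  0.2390   +0.000  +0.020  +0.001  +0.000   -0.053  +0.062  -0.103  +0.019   -0.111  +0.084  -0.206  -0.236
     76  0.4780   +0.000  +0.020  +0.002  -0.001   -0.063  +0.062  -0.007  +0.006   -0.125  +0.055  -0.017  +0.023
    114  0.7170   +0.001  +0.020  +0.002  +0.000   -0.065  +0.060  +0.000  -0.002   -0.126  +0.055  +0.001  -0.001


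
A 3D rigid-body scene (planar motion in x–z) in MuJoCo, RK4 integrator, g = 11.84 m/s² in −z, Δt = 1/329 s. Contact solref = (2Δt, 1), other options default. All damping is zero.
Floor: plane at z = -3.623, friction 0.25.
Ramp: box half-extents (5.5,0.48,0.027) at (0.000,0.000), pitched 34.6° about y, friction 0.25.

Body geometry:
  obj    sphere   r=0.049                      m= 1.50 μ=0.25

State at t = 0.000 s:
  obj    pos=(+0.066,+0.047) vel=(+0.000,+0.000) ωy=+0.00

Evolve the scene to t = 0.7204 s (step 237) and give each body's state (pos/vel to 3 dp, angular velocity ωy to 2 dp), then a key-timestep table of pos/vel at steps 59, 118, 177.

State at t = 0.7204 s:
  obj    pos=(+1.092,-0.661) vel=(+2.848,-1.965) ωy=+70.58

Key-timestep trajectory:
   step    t(s)  obj.x    obj.z    obj.vx   obj.vz 
     59  0.1793   +0.130  +0.003  +0.709  -0.489
    118  0.3587   +0.320  -0.129  +1.418  -0.978
    177  0.5380   +0.638  -0.348  +2.127  -1.467


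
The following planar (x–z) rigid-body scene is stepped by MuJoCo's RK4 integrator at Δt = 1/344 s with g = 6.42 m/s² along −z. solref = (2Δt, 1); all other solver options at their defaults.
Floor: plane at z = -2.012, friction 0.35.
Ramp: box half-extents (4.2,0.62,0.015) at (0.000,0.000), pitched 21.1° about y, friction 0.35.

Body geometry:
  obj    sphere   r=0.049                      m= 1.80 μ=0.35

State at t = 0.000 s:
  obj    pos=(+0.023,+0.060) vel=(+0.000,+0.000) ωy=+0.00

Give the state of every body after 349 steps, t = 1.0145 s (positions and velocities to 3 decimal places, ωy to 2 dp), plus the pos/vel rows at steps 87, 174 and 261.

State at t = 1.0145 s:
  obj    pos=(+0.816,-0.246) vel=(+1.563,-0.603) ωy=+34.18

Key-timestep trajectory:
   step    t(s)  obj.x    obj.z    obj.vx   obj.vz 
     87  0.2529   +0.072  +0.041  +0.390  -0.150
    174  0.5058   +0.220  -0.016  +0.779  -0.301
    261  0.7587   +0.466  -0.111  +1.169  -0.451


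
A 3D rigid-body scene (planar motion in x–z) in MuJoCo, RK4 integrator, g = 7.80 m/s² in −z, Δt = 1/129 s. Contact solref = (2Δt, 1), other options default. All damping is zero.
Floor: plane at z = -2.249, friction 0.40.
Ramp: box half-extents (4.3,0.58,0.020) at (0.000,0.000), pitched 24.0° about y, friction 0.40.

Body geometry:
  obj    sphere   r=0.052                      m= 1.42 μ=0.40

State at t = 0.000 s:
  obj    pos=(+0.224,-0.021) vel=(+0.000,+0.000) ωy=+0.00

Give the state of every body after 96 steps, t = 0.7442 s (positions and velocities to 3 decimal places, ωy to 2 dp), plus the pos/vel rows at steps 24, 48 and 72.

State at t = 0.7442 s:
  obj    pos=(+0.797,-0.276) vel=(+1.541,-0.686) ωy=+32.42

Key-timestep trajectory:
   step    t(s)  obj.x    obj.z    obj.vx   obj.vz 
     24  0.1860   +0.260  -0.037  +0.385  -0.172
     48  0.3721   +0.367  -0.085  +0.770  -0.343
     72  0.5581   +0.547  -0.165  +1.156  -0.514


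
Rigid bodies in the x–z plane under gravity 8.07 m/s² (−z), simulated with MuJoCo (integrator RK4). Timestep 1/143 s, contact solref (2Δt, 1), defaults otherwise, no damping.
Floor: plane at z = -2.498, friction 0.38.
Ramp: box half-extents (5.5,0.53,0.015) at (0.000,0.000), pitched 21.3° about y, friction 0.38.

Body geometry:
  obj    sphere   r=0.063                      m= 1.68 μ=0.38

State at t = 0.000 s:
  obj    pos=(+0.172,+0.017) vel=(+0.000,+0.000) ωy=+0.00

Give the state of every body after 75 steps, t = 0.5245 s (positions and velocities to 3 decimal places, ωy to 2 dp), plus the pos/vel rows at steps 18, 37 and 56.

State at t = 0.5245 s:
  obj    pos=(+0.440,-0.088) vel=(+1.023,-0.399) ωy=+17.42

Key-timestep trajectory:
   step    t(s)  obj.x    obj.z    obj.vx   obj.vz 
     18  0.1259   +0.187  +0.011  +0.246  -0.096
     37  0.2587   +0.237  -0.009  +0.505  -0.197
     56  0.3916   +0.322  -0.042  +0.764  -0.298


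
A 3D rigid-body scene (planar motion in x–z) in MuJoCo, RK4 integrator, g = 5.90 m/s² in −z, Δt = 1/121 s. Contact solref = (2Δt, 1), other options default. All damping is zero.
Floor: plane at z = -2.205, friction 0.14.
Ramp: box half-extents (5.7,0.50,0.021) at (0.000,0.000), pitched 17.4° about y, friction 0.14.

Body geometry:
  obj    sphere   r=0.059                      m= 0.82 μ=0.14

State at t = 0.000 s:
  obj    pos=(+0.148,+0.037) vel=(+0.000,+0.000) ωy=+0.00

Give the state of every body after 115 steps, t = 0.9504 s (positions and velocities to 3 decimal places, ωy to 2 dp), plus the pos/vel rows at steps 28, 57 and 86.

State at t = 0.9504 s:
  obj    pos=(+0.691,-0.133) vel=(+1.143,-0.358) ωy=+20.29

Key-timestep trajectory:
   step    t(s)  obj.x    obj.z    obj.vx   obj.vz 
     28  0.2314   +0.180  +0.027  +0.278  -0.087
     57  0.4711   +0.282  -0.004  +0.567  -0.178
     86  0.7107   +0.452  -0.058  +0.855  -0.268


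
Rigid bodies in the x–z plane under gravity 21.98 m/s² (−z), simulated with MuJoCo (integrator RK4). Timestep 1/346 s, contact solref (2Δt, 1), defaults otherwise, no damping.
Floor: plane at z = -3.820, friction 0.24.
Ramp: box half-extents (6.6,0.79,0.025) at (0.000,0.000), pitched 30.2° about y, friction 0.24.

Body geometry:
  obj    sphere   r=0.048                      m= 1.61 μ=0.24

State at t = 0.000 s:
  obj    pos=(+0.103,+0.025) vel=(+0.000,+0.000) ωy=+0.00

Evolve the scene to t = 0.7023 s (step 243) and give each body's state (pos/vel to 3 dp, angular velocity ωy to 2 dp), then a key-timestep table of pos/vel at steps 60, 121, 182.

State at t = 0.7023 s:
  obj    pos=(+1.786,-0.955) vel=(+4.794,-2.790) ωy=+115.53

Key-timestep trajectory:
   step    t(s)  obj.x    obj.z    obj.vx   obj.vz 
     60  0.1734   +0.206  -0.035  +1.184  -0.689
    121  0.3497   +0.520  -0.218  +2.387  -1.389
    182  0.5260   +1.047  -0.525  +3.591  -2.090
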